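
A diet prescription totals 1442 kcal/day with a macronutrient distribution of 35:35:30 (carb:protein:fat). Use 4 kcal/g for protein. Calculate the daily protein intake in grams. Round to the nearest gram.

126 g/day

Protein energy = 35% × 1442 = 504.7 kcal.
At 4 kcal/g: 504.7 ÷ 4 = 126.175 g.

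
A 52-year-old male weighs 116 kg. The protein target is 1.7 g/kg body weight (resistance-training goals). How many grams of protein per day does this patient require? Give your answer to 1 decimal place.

197.2 g/day

Protein = 1.7 g/kg × 116 kg = 197.2 g/day.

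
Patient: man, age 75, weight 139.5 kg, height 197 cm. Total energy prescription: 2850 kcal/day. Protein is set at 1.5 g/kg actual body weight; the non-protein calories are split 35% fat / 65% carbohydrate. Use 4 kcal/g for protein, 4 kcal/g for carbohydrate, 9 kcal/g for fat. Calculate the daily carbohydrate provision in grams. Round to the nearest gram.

327 g/day

Protein = 1.5 × 139.5 = 209.25 g → 209.25 × 4 = 837 kcal.
Non-protein calories = 2850 − 837 = 2013 kcal.
Fat: 35% × 2013 = 704.55 kcal; carbohydrate: 1308.45 kcal.
Carbohydrate: 1308.45 kcal ÷ 4 kcal/g = 327.1125 g.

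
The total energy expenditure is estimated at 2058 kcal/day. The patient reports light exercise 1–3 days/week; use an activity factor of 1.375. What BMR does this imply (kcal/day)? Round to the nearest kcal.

BMR = TEE ÷ activity factor = 2058 ÷ 1.375 = 1496.7273 kcal/day.

1497 kcal/day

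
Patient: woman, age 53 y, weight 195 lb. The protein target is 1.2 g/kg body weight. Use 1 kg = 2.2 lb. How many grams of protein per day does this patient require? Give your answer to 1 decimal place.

106.4 g/day

Weight in kg = 195 ÷ 2.2 = 88.6364 kg.
Protein = 1.2 g/kg × 88.6364 kg = 106.3636 g/day.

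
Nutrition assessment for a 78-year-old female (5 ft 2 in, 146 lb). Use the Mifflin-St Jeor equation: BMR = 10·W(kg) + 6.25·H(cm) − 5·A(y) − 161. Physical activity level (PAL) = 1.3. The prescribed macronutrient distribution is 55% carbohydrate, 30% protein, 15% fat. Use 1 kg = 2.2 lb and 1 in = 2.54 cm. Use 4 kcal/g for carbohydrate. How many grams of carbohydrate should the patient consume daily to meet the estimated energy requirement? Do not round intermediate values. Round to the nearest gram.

196 g/day

Convert to metric: weight = 146 ÷ 2.2 = 66.3636 kg; height = (5×12 + 2) × 2.54 = 62 × 2.54 = 157.48 cm.
Mifflin-St Jeor (female): BMR = 10(66.3636) + 6.25(157.48) − 5(78) − 161 = 663.6364 + 984.25 − 390 − 161 = 1096.8864 kcal/day.
TEE = 1096.8864 × 1.3 = 1425.9523 kcal/day.
Carbohydrate energy = 55% × 1425.9523 = 784.2738 kcal.
Carbohydrate = 784.2738 ÷ 4 kcal/g = 196.0684 g.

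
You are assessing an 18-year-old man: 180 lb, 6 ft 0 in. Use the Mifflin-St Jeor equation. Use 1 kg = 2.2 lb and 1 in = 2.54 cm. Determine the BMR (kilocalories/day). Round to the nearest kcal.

1876 kilocalories/day

Convert to metric: weight = 180 ÷ 2.2 = 81.8182 kg; height = (6×12 + 0) × 2.54 = 72 × 2.54 = 182.88 cm.
Mifflin-St Jeor (male): BMR = 10(81.8182) + 6.25(182.88) − 5(18) + 5 = 818.1818 + 1143 − 90 + 5 = 1876.1818 kcal/day.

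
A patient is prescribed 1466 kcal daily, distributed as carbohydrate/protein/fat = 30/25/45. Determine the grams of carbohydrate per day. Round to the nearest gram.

110 g/day

Carbohydrate energy = 30% × 1466 = 439.8 kcal.
At 4 kcal/g: 439.8 ÷ 4 = 109.95 g.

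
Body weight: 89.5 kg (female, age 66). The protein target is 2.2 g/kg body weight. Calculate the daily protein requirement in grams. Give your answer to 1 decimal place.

196.9 g/day

Protein = 2.2 g/kg × 89.5 kg = 196.9 g/day.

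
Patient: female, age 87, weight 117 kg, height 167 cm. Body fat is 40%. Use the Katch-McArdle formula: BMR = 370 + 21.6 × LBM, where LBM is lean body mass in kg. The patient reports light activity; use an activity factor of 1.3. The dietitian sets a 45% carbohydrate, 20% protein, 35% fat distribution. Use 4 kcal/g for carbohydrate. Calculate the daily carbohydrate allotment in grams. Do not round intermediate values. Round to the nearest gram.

LBM = 117 × (1 − 0.4) = 70.2 kg. Katch-McArdle: BMR = 370 + 21.6 × 70.2 = 1886.32 kcal/day.
TEE = 1886.32 × 1.3 = 2452.216 kcal/day.
Carbohydrate energy = 45% × 2452.216 = 1103.4972 kcal.
Carbohydrate = 1103.4972 ÷ 4 kcal/g = 275.8743 g.

276 g/day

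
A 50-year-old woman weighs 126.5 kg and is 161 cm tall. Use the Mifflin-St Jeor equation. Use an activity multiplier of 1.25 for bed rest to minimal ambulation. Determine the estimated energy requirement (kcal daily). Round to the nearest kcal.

2325 kcal daily

Mifflin-St Jeor (female): BMR = 10(126.5) + 6.25(161) − 5(50) − 161 = 1265 + 1006.25 − 250 − 161 = 1860.25 kcal/day.
TEE = BMR × activity factor = 1860.25 × 1.25 = 2325.3125 kcal/day.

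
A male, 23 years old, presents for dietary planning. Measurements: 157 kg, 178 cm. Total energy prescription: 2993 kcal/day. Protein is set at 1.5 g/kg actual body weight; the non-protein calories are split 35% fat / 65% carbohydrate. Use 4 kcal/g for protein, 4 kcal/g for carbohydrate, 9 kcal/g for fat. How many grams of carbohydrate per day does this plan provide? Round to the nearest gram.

333 g/day

Protein = 1.5 × 157 = 235.5 g → 235.5 × 4 = 942 kcal.
Non-protein calories = 2993 − 942 = 2051 kcal.
Fat: 35% × 2051 = 717.85 kcal; carbohydrate: 1333.15 kcal.
Carbohydrate: 1333.15 kcal ÷ 4 kcal/g = 333.2875 g.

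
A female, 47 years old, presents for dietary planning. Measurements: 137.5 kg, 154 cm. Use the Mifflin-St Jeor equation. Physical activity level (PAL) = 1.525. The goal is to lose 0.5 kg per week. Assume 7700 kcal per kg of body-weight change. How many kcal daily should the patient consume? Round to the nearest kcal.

2411 kcal daily

Mifflin-St Jeor (female): BMR = 10(137.5) + 6.25(154) − 5(47) − 161 = 1375 + 962.5 − 235 − 161 = 1941.5 kcal/day.
TEE = 1941.5 × 1.525 = 2960.7875 kcal/day.
Required daily deficit = 0.5 × 7700 ÷ 7 = 550 kcal/day.
Target intake = 2960.7875 − 550 = 2410.7875 kcal/day.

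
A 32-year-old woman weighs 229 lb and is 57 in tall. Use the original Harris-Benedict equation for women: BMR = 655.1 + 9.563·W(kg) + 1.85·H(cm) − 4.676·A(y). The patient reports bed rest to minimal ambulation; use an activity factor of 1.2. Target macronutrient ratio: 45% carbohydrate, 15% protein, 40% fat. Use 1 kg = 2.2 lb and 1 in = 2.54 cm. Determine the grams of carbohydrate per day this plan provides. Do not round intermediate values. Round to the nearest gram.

239 g/day

Convert to metric: weight = 229 ÷ 2.2 = 104.0909 kg; height = 57 × 2.54 = 144.78 cm.
Harris-Benedict: BMR = 655.1 + 9.563(104.0909) + 1.85(144.78) − 4.676(32) = 1768.7324 kcal/day.
TEE = 1768.7324 × 1.2 = 2122.4788 kcal/day.
Carbohydrate energy = 45% × 2122.4788 = 955.1155 kcal.
Carbohydrate = 955.1155 ÷ 4 kcal/g = 238.7789 g.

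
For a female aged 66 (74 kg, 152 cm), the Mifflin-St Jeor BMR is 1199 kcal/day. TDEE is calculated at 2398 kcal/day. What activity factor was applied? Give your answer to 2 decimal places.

2.00

Activity factor = TEE ÷ BMR = 2398 ÷ 1199 = 2.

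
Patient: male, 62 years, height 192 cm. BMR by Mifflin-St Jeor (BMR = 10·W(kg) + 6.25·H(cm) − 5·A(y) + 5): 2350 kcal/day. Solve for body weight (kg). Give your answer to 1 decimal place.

145.5 kg

2350 = 10·W + 6.25(192) − 5(62) + 5
10·W = 2350 − 895 = 1455, so W = 145.5 kg.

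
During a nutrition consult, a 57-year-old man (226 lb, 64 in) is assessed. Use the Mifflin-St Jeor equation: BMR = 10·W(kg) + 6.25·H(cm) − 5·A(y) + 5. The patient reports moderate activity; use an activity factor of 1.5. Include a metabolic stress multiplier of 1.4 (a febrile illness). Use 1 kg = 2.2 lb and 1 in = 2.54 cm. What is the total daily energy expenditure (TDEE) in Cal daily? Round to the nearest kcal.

Convert to metric: weight = 226 ÷ 2.2 = 102.7273 kg; height = 64 × 2.54 = 162.56 cm.
Mifflin-St Jeor (male): BMR = 10(102.7273) + 6.25(162.56) − 5(57) + 5 = 1027.2727 + 1016 − 285 + 5 = 1763.2727 kcal/day.
TEE = BMR × activity factor = 1763.2727 × 1.5 = 2644.9091 kcal/day.
Apply stress factor: 2644.9091 × 1.4 = 3702.8727 kcal/day.

3703 Cal daily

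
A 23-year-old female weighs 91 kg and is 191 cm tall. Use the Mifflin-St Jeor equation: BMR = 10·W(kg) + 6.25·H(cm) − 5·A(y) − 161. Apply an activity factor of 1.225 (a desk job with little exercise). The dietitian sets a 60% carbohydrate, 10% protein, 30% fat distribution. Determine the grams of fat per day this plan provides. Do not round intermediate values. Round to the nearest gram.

75 g/day

Mifflin-St Jeor (female): BMR = 10(91) + 6.25(191) − 5(23) − 161 = 910 + 1193.75 − 115 − 161 = 1827.75 kcal/day.
TEE = 1827.75 × 1.225 = 2238.9938 kcal/day.
Fat energy = 30% × 2238.9938 = 671.6981 kcal.
Fat = 671.6981 ÷ 9 kcal/g = 74.6331 g.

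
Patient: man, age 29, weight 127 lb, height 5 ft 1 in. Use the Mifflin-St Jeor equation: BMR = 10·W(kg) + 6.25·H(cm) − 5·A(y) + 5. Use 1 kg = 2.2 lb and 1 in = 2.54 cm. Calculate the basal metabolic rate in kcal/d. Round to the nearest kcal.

Convert to metric: weight = 127 ÷ 2.2 = 57.7273 kg; height = (5×12 + 1) × 2.54 = 61 × 2.54 = 154.94 cm.
Mifflin-St Jeor (male): BMR = 10(57.7273) + 6.25(154.94) − 5(29) + 5 = 577.2727 + 968.375 − 145 + 5 = 1405.6477 kcal/day.

1406 kcal/d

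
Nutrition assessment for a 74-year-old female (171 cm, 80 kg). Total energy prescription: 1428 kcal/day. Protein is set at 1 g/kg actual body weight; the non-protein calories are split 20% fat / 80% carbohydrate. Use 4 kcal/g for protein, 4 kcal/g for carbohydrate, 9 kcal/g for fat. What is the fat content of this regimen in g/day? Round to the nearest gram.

Protein = 1 × 80 = 80 g → 80 × 4 = 320 kcal.
Non-protein calories = 1428 − 320 = 1108 kcal.
Fat: 20% × 1108 = 221.6 kcal; carbohydrate: 886.4 kcal.
Fat: 221.6 kcal ÷ 9 kcal/g = 24.6222 g.

25 g/day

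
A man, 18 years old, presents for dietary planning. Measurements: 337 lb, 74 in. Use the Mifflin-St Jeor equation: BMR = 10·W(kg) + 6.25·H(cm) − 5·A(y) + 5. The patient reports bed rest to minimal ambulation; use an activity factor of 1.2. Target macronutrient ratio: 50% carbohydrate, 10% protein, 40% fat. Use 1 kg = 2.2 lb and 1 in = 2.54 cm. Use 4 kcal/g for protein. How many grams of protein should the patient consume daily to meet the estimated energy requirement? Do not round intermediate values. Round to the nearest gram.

79 g/day

Convert to metric: weight = 337 ÷ 2.2 = 153.1818 kg; height = 74 × 2.54 = 187.96 cm.
Mifflin-St Jeor (male): BMR = 10(153.1818) + 6.25(187.96) − 5(18) + 5 = 1531.8182 + 1174.75 − 90 + 5 = 2621.5682 kcal/day.
TEE = 2621.5682 × 1.2 = 3145.8818 kcal/day.
Protein energy = 10% × 3145.8818 = 314.5882 kcal.
Protein = 314.5882 ÷ 4 kcal/g = 78.647 g.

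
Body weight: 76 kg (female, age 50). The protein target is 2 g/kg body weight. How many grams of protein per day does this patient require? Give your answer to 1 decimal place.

Protein = 2 g/kg × 76 kg = 152 g/day.

152.0 g/day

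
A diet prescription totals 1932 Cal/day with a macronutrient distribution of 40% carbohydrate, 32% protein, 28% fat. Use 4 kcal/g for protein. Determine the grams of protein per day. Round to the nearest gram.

155 g/day

Protein energy = 32% × 1932 = 618.24 kcal.
At 4 kcal/g: 618.24 ÷ 4 = 154.56 g.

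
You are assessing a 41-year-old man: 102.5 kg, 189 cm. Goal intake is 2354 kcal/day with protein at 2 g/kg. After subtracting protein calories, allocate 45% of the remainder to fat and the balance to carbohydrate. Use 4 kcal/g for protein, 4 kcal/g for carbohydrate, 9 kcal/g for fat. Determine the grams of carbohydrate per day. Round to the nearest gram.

Protein = 2 × 102.5 = 205 g → 205 × 4 = 820 kcal.
Non-protein calories = 2354 − 820 = 1534 kcal.
Fat: 45% × 1534 = 690.3 kcal; carbohydrate: 843.7 kcal.
Carbohydrate: 843.7 kcal ÷ 4 kcal/g = 210.925 g.

211 g/day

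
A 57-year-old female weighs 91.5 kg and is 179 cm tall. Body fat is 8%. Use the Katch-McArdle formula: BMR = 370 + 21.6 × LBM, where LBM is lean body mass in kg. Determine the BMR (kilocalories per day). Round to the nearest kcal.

LBM = 91.5 × (1 − 0.08) = 84.18 kg. Katch-McArdle: BMR = 370 + 21.6 × 84.18 = 2188.288 kcal/day.

2188 kilocalories per day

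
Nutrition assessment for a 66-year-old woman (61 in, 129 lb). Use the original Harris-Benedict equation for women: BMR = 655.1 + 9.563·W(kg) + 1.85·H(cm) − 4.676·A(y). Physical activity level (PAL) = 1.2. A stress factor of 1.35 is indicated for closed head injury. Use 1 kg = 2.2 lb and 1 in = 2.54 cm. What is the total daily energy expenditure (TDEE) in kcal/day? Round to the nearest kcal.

1934 kcal/day

Convert to metric: weight = 129 ÷ 2.2 = 58.6364 kg; height = 61 × 2.54 = 154.94 cm.
Harris-Benedict: BMR = 655.1 + 9.563(58.6364) + 1.85(154.94) − 4.676(66) = 1193.8625 kcal/day.
TEE = BMR × activity factor = 1193.8625 × 1.2 = 1432.6351 kcal/day.
Apply stress factor: 1432.6351 × 1.35 = 1934.0573 kcal/day.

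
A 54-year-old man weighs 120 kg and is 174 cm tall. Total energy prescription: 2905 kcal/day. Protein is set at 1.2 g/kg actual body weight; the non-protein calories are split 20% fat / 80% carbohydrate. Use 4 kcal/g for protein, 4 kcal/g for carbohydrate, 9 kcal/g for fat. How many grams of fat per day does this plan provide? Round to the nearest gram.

Protein = 1.2 × 120 = 144 g → 144 × 4 = 576 kcal.
Non-protein calories = 2905 − 576 = 2329 kcal.
Fat: 20% × 2329 = 465.8 kcal; carbohydrate: 1863.2 kcal.
Fat: 465.8 kcal ÷ 9 kcal/g = 51.7556 g.

52 g/day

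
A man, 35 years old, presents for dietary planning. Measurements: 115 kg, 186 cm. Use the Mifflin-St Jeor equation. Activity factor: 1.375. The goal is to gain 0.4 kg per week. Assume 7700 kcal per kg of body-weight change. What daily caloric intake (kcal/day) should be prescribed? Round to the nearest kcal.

Mifflin-St Jeor (male): BMR = 10(115) + 6.25(186) − 5(35) + 5 = 1150 + 1162.5 − 175 + 5 = 2142.5 kcal/day.
TEE = 2142.5 × 1.375 = 2945.9375 kcal/day.
Required daily surplus = 0.4 × 7700 ÷ 7 = 440 kcal/day.
Target intake = 2945.9375 + 440 = 3385.9375 kcal/day.

3386 kcal/day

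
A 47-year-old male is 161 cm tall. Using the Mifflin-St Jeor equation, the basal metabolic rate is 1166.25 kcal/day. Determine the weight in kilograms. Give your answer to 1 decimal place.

1166.25 = 10·W + 6.25(161) − 5(47) + 5
10·W = 1166.25 − 776.25 = 390, so W = 39 kg.

39.0 kg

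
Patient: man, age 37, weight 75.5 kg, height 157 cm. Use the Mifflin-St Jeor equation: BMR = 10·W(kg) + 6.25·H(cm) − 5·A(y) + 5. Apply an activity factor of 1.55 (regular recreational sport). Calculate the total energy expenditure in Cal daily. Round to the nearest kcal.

2412 Cal daily

Mifflin-St Jeor (male): BMR = 10(75.5) + 6.25(157) − 5(37) + 5 = 755 + 981.25 − 185 + 5 = 1556.25 kcal/day.
TEE = BMR × activity factor = 1556.25 × 1.55 = 2412.1875 kcal/day.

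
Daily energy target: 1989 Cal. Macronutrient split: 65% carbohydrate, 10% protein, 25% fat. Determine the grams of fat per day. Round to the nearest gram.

Fat energy = 25% × 1989 = 497.25 kcal.
At 9 kcal/g: 497.25 ÷ 9 = 55.25 g.

55 g/day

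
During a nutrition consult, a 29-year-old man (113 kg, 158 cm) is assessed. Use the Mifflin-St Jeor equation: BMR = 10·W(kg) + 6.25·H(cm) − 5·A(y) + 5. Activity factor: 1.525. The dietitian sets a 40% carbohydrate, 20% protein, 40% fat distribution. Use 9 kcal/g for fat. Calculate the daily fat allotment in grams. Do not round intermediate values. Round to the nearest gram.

134 g/day

Mifflin-St Jeor (male): BMR = 10(113) + 6.25(158) − 5(29) + 5 = 1130 + 987.5 − 145 + 5 = 1977.5 kcal/day.
TEE = 1977.5 × 1.525 = 3015.6875 kcal/day.
Fat energy = 40% × 3015.6875 = 1206.275 kcal.
Fat = 1206.275 ÷ 9 kcal/g = 134.0306 g.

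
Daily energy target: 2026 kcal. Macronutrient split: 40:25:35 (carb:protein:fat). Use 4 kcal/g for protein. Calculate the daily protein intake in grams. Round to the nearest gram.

Protein energy = 25% × 2026 = 506.5 kcal.
At 4 kcal/g: 506.5 ÷ 4 = 126.625 g.

127 g/day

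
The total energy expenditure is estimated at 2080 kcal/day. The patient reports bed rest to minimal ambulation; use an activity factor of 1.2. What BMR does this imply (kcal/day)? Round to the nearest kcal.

1733 kcal/day

BMR = TEE ÷ activity factor = 2080 ÷ 1.2 = 1733.3333 kcal/day.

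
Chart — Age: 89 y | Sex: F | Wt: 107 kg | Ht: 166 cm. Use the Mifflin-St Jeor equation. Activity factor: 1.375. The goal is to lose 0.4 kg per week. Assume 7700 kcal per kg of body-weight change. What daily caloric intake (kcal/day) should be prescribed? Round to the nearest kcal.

Mifflin-St Jeor (female): BMR = 10(107) + 6.25(166) − 5(89) − 161 = 1070 + 1037.5 − 445 − 161 = 1501.5 kcal/day.
TEE = 1501.5 × 1.375 = 2064.5625 kcal/day.
Required daily deficit = 0.4 × 7700 ÷ 7 = 440 kcal/day.
Target intake = 2064.5625 − 440 = 1624.5625 kcal/day.

1625 kcal/day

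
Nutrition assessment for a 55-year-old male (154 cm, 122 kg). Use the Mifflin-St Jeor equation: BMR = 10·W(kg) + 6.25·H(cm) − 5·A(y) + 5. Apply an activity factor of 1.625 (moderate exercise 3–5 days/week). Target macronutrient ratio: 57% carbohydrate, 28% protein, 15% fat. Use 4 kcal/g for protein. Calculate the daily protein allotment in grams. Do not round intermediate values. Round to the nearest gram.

Mifflin-St Jeor (male): BMR = 10(122) + 6.25(154) − 5(55) + 5 = 1220 + 962.5 − 275 + 5 = 1912.5 kcal/day.
TEE = 1912.5 × 1.625 = 3107.8125 kcal/day.
Protein energy = 28% × 3107.8125 = 870.1875 kcal.
Protein = 870.1875 ÷ 4 kcal/g = 217.5469 g.

218 g/day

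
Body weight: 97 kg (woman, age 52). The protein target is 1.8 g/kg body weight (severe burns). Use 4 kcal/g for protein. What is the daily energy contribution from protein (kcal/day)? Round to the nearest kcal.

Protein = 1.8 g/kg × 97 kg = 174.6 g/day.
Protein energy = 174.6 g × 4 kcal/g = 698.4 kcal/day.

698 kcal/day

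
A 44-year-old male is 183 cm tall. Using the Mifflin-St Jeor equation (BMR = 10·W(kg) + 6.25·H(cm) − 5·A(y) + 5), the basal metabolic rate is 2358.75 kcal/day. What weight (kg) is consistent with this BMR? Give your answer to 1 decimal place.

2358.75 = 10·W + 6.25(183) − 5(44) + 5
10·W = 2358.75 − 928.75 = 1430, so W = 143 kg.

143.0 kg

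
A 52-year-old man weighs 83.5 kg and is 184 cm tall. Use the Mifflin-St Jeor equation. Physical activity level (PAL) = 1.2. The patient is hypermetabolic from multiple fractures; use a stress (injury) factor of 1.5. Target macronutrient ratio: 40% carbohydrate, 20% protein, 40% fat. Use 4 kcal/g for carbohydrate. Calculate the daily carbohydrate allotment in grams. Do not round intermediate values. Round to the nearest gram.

Mifflin-St Jeor (male): BMR = 10(83.5) + 6.25(184) − 5(52) + 5 = 835 + 1150 − 260 + 5 = 1730 kcal/day.
TEE = 1730 × 1.2 = 2076 kcal/day.
With stress factor 1.5: 2076 × 1.5 = 3114 kcal/day.
Carbohydrate energy = 40% × 3114 = 1245.6 kcal.
Carbohydrate = 1245.6 ÷ 4 kcal/g = 311.4 g.

311 g/day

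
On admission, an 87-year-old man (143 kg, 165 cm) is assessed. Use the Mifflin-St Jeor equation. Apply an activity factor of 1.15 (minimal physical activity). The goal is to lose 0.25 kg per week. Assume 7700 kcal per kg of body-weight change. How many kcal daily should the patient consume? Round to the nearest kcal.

Mifflin-St Jeor (male): BMR = 10(143) + 6.25(165) − 5(87) + 5 = 1430 + 1031.25 − 435 + 5 = 2031.25 kcal/day.
TEE = 2031.25 × 1.15 = 2335.9375 kcal/day.
Required daily deficit = 0.25 × 7700 ÷ 7 = 275 kcal/day.
Target intake = 2335.9375 − 275 = 2060.9375 kcal/day.

2061 kcal daily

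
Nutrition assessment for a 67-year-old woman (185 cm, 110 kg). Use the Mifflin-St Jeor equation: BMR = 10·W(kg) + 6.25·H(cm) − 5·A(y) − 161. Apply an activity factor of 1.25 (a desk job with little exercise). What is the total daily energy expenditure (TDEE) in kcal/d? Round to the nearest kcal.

2200 kcal/d

Mifflin-St Jeor (female): BMR = 10(110) + 6.25(185) − 5(67) − 161 = 1100 + 1156.25 − 335 − 161 = 1760.25 kcal/day.
TEE = BMR × activity factor = 1760.25 × 1.25 = 2200.3125 kcal/day.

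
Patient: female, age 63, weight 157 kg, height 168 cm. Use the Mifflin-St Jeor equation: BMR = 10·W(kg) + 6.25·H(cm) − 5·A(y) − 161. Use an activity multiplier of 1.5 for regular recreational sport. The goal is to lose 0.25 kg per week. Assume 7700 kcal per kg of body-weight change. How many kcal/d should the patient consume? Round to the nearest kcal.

2941 kcal/d

Mifflin-St Jeor (female): BMR = 10(157) + 6.25(168) − 5(63) − 161 = 1570 + 1050 − 315 − 161 = 2144 kcal/day.
TEE = 2144 × 1.5 = 3216 kcal/day.
Required daily deficit = 0.25 × 7700 ÷ 7 = 275 kcal/day.
Target intake = 3216 − 275 = 2941 kcal/day.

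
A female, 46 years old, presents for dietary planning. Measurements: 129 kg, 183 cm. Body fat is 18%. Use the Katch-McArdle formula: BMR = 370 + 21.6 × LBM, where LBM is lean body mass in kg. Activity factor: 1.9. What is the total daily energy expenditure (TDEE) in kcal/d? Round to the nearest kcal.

5044 kcal/d

LBM = 129 × (1 − 0.18) = 105.78 kg. Katch-McArdle: BMR = 370 + 21.6 × 105.78 = 2654.848 kcal/day.
TEE = BMR × activity factor = 2654.848 × 1.9 = 5044.2112 kcal/day.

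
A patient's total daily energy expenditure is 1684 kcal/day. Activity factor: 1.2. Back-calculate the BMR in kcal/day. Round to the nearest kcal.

BMR = TEE ÷ activity factor = 1684 ÷ 1.2 = 1403.3333 kcal/day.

1403 kcal/day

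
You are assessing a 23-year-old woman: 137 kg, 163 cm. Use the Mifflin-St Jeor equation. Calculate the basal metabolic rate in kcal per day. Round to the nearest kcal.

Mifflin-St Jeor (female): BMR = 10(137) + 6.25(163) − 5(23) − 161 = 1370 + 1018.75 − 115 − 161 = 2112.75 kcal/day.

2113 kcal per day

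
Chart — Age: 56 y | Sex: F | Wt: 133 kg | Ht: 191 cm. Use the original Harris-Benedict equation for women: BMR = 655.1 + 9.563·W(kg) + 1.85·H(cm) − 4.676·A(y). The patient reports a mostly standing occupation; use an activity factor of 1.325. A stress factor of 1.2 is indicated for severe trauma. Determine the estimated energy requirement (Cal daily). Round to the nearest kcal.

3209 Cal daily

Harris-Benedict: BMR = 655.1 + 9.563(133) + 1.85(191) − 4.676(56) = 2018.473 kcal/day.
TEE = BMR × activity factor = 2018.473 × 1.325 = 2674.4767 kcal/day.
Apply stress factor: 2674.4767 × 1.2 = 3209.3721 kcal/day.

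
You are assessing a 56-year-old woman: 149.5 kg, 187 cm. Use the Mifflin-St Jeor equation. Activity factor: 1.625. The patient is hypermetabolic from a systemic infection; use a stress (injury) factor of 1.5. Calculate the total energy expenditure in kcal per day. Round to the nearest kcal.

Mifflin-St Jeor (female): BMR = 10(149.5) + 6.25(187) − 5(56) − 161 = 1495 + 1168.75 − 280 − 161 = 2222.75 kcal/day.
TEE = BMR × activity factor = 2222.75 × 1.625 = 3611.9688 kcal/day.
Apply stress factor: 3611.9688 × 1.5 = 5417.9531 kcal/day.

5418 kcal per day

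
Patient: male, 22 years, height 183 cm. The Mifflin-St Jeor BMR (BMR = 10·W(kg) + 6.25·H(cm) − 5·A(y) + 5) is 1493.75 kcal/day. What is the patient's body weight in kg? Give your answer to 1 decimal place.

45.5 kg

1493.75 = 10·W + 6.25(183) − 5(22) + 5
10·W = 1493.75 − 1038.75 = 455, so W = 45.5 kg.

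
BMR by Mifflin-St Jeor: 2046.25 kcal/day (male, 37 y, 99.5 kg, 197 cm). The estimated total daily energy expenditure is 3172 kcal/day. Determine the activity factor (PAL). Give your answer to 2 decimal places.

1.55

Activity factor = TEE ÷ BMR = 3172 ÷ 2046.25 = 1.55.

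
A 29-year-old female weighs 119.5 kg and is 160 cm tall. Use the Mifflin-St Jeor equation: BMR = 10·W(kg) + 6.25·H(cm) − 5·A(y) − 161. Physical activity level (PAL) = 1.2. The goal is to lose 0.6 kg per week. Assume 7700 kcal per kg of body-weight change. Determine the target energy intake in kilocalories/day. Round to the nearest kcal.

Mifflin-St Jeor (female): BMR = 10(119.5) + 6.25(160) − 5(29) − 161 = 1195 + 1000 − 145 − 161 = 1889 kcal/day.
TEE = 1889 × 1.2 = 2266.8 kcal/day.
Required daily deficit = 0.6 × 7700 ÷ 7 = 660 kcal/day.
Target intake = 2266.8 − 660 = 1606.8 kcal/day.

1607 kilocalories/day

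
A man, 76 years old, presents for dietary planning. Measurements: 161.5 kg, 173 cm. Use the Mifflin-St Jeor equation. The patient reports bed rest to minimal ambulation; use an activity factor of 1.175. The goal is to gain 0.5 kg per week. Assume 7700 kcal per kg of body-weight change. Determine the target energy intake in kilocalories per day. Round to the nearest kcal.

Mifflin-St Jeor (male): BMR = 10(161.5) + 6.25(173) − 5(76) + 5 = 1615 + 1081.25 − 380 + 5 = 2321.25 kcal/day.
TEE = 2321.25 × 1.175 = 2727.4688 kcal/day.
Required daily surplus = 0.5 × 7700 ÷ 7 = 550 kcal/day.
Target intake = 2727.4688 + 550 = 3277.4688 kcal/day.

3277 kilocalories per day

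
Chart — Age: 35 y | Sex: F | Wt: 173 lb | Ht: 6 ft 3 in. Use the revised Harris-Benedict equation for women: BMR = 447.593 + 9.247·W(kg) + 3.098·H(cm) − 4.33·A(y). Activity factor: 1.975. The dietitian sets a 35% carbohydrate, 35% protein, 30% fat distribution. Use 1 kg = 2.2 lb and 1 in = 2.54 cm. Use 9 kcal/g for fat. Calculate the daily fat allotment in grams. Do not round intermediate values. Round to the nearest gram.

Convert to metric: weight = 173 ÷ 2.2 = 78.6364 kg; height = (6×12 + 3) × 2.54 = 75 × 2.54 = 190.5 cm.
Harris-Benedict: BMR = 447.593 + 9.247(78.6364) + 3.098(190.5) − 4.33(35) = 1613.3625 kcal/day.
TEE = 1613.3625 × 1.975 = 3186.3908 kcal/day.
Fat energy = 30% × 3186.3908 = 955.9173 kcal.
Fat = 955.9173 ÷ 9 kcal/g = 106.213 g.

106 g/day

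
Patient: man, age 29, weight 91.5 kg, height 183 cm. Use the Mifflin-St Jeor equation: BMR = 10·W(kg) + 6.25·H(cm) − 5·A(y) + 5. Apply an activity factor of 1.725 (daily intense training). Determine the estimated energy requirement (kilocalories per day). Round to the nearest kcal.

3310 kilocalories per day

Mifflin-St Jeor (male): BMR = 10(91.5) + 6.25(183) − 5(29) + 5 = 915 + 1143.75 − 145 + 5 = 1918.75 kcal/day.
TEE = BMR × activity factor = 1918.75 × 1.725 = 3309.8438 kcal/day.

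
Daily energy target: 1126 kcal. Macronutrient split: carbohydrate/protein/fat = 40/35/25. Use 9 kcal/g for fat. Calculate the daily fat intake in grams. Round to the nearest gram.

31 g/day

Fat energy = 25% × 1126 = 281.5 kcal.
At 9 kcal/g: 281.5 ÷ 9 = 31.2778 g.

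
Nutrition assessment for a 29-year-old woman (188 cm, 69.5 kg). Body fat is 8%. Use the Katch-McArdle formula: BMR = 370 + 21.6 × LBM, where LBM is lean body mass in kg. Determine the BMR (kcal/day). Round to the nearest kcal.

LBM = 69.5 × (1 − 0.08) = 63.94 kg. Katch-McArdle: BMR = 370 + 21.6 × 63.94 = 1751.104 kcal/day.

1751 kcal/day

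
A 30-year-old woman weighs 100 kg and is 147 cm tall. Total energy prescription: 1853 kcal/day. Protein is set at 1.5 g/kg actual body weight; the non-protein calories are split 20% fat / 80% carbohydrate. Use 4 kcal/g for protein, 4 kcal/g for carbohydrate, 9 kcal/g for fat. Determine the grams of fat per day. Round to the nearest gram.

Protein = 1.5 × 100 = 150 g → 150 × 4 = 600 kcal.
Non-protein calories = 1853 − 600 = 1253 kcal.
Fat: 20% × 1253 = 250.6 kcal; carbohydrate: 1002.4 kcal.
Fat: 250.6 kcal ÷ 9 kcal/g = 27.8444 g.

28 g/day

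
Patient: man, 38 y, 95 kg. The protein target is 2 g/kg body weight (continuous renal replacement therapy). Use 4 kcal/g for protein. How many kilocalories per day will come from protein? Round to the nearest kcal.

760 kcal/day

Protein = 2 g/kg × 95 kg = 190 g/day.
Protein energy = 190 g × 4 kcal/g = 760 kcal/day.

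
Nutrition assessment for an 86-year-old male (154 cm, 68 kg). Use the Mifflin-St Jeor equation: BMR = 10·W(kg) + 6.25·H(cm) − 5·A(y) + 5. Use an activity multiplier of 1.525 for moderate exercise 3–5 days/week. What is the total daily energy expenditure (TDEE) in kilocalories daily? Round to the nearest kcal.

Mifflin-St Jeor (male): BMR = 10(68) + 6.25(154) − 5(86) + 5 = 680 + 962.5 − 430 + 5 = 1217.5 kcal/day.
TEE = BMR × activity factor = 1217.5 × 1.525 = 1856.6875 kcal/day.

1857 kilocalories daily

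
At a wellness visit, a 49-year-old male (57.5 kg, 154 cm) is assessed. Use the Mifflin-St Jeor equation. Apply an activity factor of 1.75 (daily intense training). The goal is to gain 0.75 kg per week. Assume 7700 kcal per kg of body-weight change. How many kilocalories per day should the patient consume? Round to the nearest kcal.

Mifflin-St Jeor (male): BMR = 10(57.5) + 6.25(154) − 5(49) + 5 = 575 + 962.5 − 245 + 5 = 1297.5 kcal/day.
TEE = 1297.5 × 1.75 = 2270.625 kcal/day.
Required daily surplus = 0.75 × 7700 ÷ 7 = 825 kcal/day.
Target intake = 2270.625 + 825 = 3095.625 kcal/day.

3096 kilocalories per day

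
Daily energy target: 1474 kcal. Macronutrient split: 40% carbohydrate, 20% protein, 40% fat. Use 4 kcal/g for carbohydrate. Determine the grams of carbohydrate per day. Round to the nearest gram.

Carbohydrate energy = 40% × 1474 = 589.6 kcal.
At 4 kcal/g: 589.6 ÷ 4 = 147.4 g.

147 g/day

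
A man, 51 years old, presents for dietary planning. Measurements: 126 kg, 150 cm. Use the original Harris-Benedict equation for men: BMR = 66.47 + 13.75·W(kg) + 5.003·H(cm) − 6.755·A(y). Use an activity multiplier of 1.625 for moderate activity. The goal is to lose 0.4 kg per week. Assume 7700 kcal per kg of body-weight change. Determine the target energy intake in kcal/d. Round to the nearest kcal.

Harris-Benedict: BMR = 66.47 + 13.75(126) + 5.003(150) − 6.755(51) = 2204.915 kcal/day.
TEE = 2204.915 × 1.625 = 3582.9869 kcal/day.
Required daily deficit = 0.4 × 7700 ÷ 7 = 440 kcal/day.
Target intake = 3582.9869 − 440 = 3142.9869 kcal/day.

3143 kcal/d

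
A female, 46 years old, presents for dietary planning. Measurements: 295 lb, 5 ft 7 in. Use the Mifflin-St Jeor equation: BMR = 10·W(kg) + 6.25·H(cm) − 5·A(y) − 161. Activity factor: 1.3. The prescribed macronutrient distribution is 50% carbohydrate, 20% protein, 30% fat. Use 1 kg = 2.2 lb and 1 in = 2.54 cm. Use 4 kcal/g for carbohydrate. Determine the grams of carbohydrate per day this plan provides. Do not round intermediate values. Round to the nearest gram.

Convert to metric: weight = 295 ÷ 2.2 = 134.0909 kg; height = (5×12 + 7) × 2.54 = 67 × 2.54 = 170.18 cm.
Mifflin-St Jeor (female): BMR = 10(134.0909) + 6.25(170.18) − 5(46) − 161 = 1340.9091 + 1063.625 − 230 − 161 = 2013.5341 kcal/day.
TEE = 2013.5341 × 1.3 = 2617.5943 kcal/day.
Carbohydrate energy = 50% × 2617.5943 = 1308.7972 kcal.
Carbohydrate = 1308.7972 ÷ 4 kcal/g = 327.1993 g.

327 g/day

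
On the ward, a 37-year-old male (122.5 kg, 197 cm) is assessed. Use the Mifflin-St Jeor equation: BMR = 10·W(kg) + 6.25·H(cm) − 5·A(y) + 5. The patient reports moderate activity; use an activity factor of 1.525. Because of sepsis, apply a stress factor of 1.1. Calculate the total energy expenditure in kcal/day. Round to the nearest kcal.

Mifflin-St Jeor (male): BMR = 10(122.5) + 6.25(197) − 5(37) + 5 = 1225 + 1231.25 − 185 + 5 = 2276.25 kcal/day.
TEE = BMR × activity factor = 2276.25 × 1.525 = 3471.2813 kcal/day.
Apply stress factor: 3471.2813 × 1.1 = 3818.4094 kcal/day.

3818 kcal/day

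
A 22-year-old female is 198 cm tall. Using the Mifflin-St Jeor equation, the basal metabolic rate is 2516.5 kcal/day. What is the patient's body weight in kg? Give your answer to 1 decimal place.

2516.5 = 10·W + 6.25(198) − 5(22) − 161
10·W = 2516.5 − 966.5 = 1550, so W = 155 kg.

155.0 kg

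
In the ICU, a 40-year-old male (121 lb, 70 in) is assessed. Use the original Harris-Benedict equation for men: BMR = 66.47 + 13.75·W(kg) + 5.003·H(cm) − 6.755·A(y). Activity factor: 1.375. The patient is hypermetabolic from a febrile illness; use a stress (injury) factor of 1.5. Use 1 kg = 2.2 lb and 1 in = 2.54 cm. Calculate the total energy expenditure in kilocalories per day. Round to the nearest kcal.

2974 kilocalories per day

Convert to metric: weight = 121 ÷ 2.2 = 55 kg; height = 70 × 2.54 = 177.8 cm.
Harris-Benedict: BMR = 66.47 + 13.75(55) + 5.003(177.8) − 6.755(40) = 1442.0534 kcal/day.
TEE = BMR × activity factor = 1442.0534 × 1.375 = 1982.8234 kcal/day.
Apply stress factor: 1982.8234 × 1.5 = 2974.2351 kcal/day.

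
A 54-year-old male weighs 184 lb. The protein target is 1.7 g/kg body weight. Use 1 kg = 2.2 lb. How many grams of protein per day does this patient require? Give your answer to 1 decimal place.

142.2 g/day

Weight in kg = 184 ÷ 2.2 = 83.6364 kg.
Protein = 1.7 g/kg × 83.6364 kg = 142.1818 g/day.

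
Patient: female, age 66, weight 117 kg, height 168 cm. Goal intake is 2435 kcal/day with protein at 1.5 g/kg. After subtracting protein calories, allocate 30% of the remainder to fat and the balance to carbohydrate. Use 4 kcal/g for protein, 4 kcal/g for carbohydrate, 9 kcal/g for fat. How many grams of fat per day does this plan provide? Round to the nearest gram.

58 g/day

Protein = 1.5 × 117 = 175.5 g → 175.5 × 4 = 702 kcal.
Non-protein calories = 2435 − 702 = 1733 kcal.
Fat: 30% × 1733 = 519.9 kcal; carbohydrate: 1213.1 kcal.
Fat: 519.9 kcal ÷ 9 kcal/g = 57.7667 g.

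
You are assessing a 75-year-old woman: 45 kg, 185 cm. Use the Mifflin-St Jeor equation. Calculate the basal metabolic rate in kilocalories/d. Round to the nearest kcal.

Mifflin-St Jeor (female): BMR = 10(45) + 6.25(185) − 5(75) − 161 = 450 + 1156.25 − 375 − 161 = 1070.25 kcal/day.

1070 kilocalories/d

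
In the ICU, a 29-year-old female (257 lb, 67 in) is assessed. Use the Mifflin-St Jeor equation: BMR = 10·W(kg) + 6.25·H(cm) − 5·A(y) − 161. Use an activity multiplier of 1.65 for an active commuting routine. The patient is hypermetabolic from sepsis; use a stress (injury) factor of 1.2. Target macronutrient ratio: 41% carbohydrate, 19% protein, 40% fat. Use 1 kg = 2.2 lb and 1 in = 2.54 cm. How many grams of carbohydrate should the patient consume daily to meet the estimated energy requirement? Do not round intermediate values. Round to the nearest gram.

391 g/day

Convert to metric: weight = 257 ÷ 2.2 = 116.8182 kg; height = 67 × 2.54 = 170.18 cm.
Mifflin-St Jeor (female): BMR = 10(116.8182) + 6.25(170.18) − 5(29) − 161 = 1168.1818 + 1063.625 − 145 − 161 = 1925.8068 kcal/day.
TEE = 1925.8068 × 1.65 = 3177.5813 kcal/day.
With stress factor 1.2: 3177.5813 × 1.2 = 3813.0975 kcal/day.
Carbohydrate energy = 41% × 3813.0975 = 1563.37 kcal.
Carbohydrate = 1563.37 ÷ 4 kcal/g = 390.8425 g.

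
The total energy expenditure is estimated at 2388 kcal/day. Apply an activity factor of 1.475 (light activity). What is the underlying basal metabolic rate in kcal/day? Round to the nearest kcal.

BMR = TEE ÷ activity factor = 2388 ÷ 1.475 = 1618.9831 kcal/day.

1619 kcal/day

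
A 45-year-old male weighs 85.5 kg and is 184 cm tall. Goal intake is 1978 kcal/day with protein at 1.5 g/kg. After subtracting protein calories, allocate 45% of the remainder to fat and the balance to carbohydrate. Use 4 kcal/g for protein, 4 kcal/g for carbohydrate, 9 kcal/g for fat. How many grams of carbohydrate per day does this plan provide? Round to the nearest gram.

201 g/day

Protein = 1.5 × 85.5 = 128.25 g → 128.25 × 4 = 513 kcal.
Non-protein calories = 1978 − 513 = 1465 kcal.
Fat: 45% × 1465 = 659.25 kcal; carbohydrate: 805.75 kcal.
Carbohydrate: 805.75 kcal ÷ 4 kcal/g = 201.4375 g.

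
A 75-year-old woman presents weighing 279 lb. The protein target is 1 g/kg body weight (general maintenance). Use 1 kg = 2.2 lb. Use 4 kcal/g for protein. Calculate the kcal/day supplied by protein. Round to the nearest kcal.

Weight in kg = 279 ÷ 2.2 = 126.8182 kg.
Protein = 1 g/kg × 126.8182 kg = 126.8182 g/day.
Protein energy = 126.8182 g × 4 kcal/g = 507.2727 kcal/day.

507 kcal/day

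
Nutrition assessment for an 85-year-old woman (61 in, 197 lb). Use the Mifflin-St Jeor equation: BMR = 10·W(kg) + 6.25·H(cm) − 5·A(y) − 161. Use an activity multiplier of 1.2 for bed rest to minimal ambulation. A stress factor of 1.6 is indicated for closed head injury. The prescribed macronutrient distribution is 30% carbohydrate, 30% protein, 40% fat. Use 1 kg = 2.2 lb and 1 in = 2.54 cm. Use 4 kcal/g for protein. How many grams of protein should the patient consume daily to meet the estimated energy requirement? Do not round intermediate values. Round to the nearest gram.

184 g/day

Convert to metric: weight = 197 ÷ 2.2 = 89.5455 kg; height = 61 × 2.54 = 154.94 cm.
Mifflin-St Jeor (female): BMR = 10(89.5455) + 6.25(154.94) − 5(85) − 161 = 895.4545 + 968.375 − 425 − 161 = 1277.8295 kcal/day.
TEE = 1277.8295 × 1.2 = 1533.3955 kcal/day.
With stress factor 1.6: 1533.3955 × 1.6 = 2453.4327 kcal/day.
Protein energy = 30% × 2453.4327 = 736.0298 kcal.
Protein = 736.0298 ÷ 4 kcal/g = 184.0075 g.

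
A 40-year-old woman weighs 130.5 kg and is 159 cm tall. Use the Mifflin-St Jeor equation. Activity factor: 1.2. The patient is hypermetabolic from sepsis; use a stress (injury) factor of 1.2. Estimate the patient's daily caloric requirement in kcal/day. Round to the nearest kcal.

Mifflin-St Jeor (female): BMR = 10(130.5) + 6.25(159) − 5(40) − 161 = 1305 + 993.75 − 200 − 161 = 1937.75 kcal/day.
TEE = BMR × activity factor = 1937.75 × 1.2 = 2325.3 kcal/day.
Apply stress factor: 2325.3 × 1.2 = 2790.36 kcal/day.

2790 kcal/day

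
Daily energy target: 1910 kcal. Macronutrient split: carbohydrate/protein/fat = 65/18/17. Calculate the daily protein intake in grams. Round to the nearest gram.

86 g/day

Protein energy = 18% × 1910 = 343.8 kcal.
At 4 kcal/g: 343.8 ÷ 4 = 85.95 g.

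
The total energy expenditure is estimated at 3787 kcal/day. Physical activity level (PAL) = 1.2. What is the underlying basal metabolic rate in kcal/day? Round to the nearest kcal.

3156 kcal/day

BMR = TEE ÷ activity factor = 3787 ÷ 1.2 = 3155.8333 kcal/day.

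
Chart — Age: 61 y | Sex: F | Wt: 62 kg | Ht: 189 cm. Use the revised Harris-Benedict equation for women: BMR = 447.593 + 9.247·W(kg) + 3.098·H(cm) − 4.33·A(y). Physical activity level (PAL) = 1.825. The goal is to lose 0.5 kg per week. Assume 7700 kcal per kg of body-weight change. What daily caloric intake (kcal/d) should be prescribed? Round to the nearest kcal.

Harris-Benedict: BMR = 447.593 + 9.247(62) + 3.098(189) − 4.33(61) = 1342.299 kcal/day.
TEE = 1342.299 × 1.825 = 2449.6957 kcal/day.
Required daily deficit = 0.5 × 7700 ÷ 7 = 550 kcal/day.
Target intake = 2449.6957 − 550 = 1899.6957 kcal/day.

1900 kcal/d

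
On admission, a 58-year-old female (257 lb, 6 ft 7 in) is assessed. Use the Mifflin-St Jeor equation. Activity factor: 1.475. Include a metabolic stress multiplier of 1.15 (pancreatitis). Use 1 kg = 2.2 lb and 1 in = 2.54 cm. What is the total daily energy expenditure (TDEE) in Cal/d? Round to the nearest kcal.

3344 Cal/d

Convert to metric: weight = 257 ÷ 2.2 = 116.8182 kg; height = (6×12 + 7) × 2.54 = 79 × 2.54 = 200.66 cm.
Mifflin-St Jeor (female): BMR = 10(116.8182) + 6.25(200.66) − 5(58) − 161 = 1168.1818 + 1254.125 − 290 − 161 = 1971.3068 kcal/day.
TEE = BMR × activity factor = 1971.3068 × 1.475 = 2907.6776 kcal/day.
Apply stress factor: 2907.6776 × 1.15 = 3343.8292 kcal/day.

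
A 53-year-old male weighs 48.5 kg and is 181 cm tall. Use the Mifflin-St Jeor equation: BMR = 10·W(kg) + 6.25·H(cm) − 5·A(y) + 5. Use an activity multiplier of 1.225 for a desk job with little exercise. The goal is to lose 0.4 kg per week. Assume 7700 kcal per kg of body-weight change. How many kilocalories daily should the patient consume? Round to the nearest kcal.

1221 kilocalories daily

Mifflin-St Jeor (male): BMR = 10(48.5) + 6.25(181) − 5(53) + 5 = 485 + 1131.25 − 265 + 5 = 1356.25 kcal/day.
TEE = 1356.25 × 1.225 = 1661.4063 kcal/day.
Required daily deficit = 0.4 × 7700 ÷ 7 = 440 kcal/day.
Target intake = 1661.4063 − 440 = 1221.4063 kcal/day.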